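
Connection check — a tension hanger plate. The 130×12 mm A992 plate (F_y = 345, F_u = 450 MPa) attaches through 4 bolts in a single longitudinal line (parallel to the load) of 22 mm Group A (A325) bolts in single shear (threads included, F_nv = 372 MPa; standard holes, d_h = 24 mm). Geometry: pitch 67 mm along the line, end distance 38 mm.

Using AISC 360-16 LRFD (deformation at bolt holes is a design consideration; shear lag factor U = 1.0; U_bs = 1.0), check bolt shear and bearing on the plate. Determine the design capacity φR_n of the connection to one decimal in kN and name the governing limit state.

424.2 kN (bolt shear governs)

Bolt shear: A_b = π(22)²/4 = 380.13 mm². φR_n = 0.75 × 372 × 380.13 × 4 × 1 = 424.2 kN.
Bearing (12 mm plate, F_u = 450 MPa): end bolts L_c = 38 − 24/2 = 26, R_n = min(1.2×26×12×450, 2.4×22×12×450) = 168.48 kN/bolt; interior L_c = 67 − 24 = 43, R_n = 278.64 kN/bolt. φR_n = 0.75 × (1×168.48 + 3×278.64) = 753.3 kN.
Governing: min(424.2, 753.3) = 424.2 kN → bolt shear.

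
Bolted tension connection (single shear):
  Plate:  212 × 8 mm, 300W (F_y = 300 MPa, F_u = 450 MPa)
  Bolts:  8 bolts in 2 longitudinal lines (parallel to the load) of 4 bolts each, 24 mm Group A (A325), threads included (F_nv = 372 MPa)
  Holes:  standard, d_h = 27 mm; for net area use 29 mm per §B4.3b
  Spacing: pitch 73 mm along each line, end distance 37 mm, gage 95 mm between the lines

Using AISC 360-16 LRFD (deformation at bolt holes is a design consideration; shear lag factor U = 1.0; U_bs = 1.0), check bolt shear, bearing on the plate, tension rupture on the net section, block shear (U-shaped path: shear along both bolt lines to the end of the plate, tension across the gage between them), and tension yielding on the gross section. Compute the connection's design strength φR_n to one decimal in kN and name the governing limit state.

415.8 kN (net-section rupture governs)

Bolt shear: A_b = π(24)²/4 = 452.39 mm². φR_n = 0.75 × 372 × 452.39 × 8 × 1 = 1009.7 kN.
Bearing (8 mm plate, F_u = 450 MPa): end bolts L_c = 37 − 27/2 = 23.5, R_n = min(1.2×23.5×8×450, 2.4×24×8×450) = 101.52 kN/bolt; interior L_c = 73 − 27 = 46, R_n = 198.72 kN/bolt. φR_n = 0.75 × (2×101.52 + 6×198.72) = 1046.5 kN.
Tension rupture (net): A_n = (212 − 2×29)×8 = 1232 mm² (U = 1.0, A_e = A_n). φR_n = 0.75 × 450 × 1232 = 415.8 kN.
Block shear: shear path 2×[37+3×73] = 2×256 mm, A_gv = 4096, A_nv = 2×(256 − 3.5×29)×8 = 2472 mm²; tension across gage: (95 − 1×29)×8 = 528 mm². R_n = min(0.6×450×2472, 0.6×300×4096) + 1.0×450×528 = min(667.44, 737.28) + 237.6 = 905.04 kN. φR_n = 0.75 × 905.04 = 678.8 kN.
Tension yield (gross): A_g = 212×8 = 1696 mm². φR_n = 0.90 × 300 × 1696 = 457.9 kN.
Governing: min(1009.7, 1046.5, 415.8, 678.8, 457.9) = 415.8 kN → net-section rupture.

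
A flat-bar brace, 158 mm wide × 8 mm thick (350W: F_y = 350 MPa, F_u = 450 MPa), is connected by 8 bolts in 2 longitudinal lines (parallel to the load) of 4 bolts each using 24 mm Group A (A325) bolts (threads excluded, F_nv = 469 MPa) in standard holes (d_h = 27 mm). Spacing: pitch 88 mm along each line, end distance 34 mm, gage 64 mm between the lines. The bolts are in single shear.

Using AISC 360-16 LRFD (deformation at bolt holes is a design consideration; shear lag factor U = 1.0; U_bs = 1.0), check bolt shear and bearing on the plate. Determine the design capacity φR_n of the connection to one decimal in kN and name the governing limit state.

Bolt shear: A_b = π(24)²/4 = 452.39 mm². φR_n = 0.75 × 469 × 452.39 × 8 × 1 = 1273.0 kN.
Bearing (8 mm plate, F_u = 450 MPa): end bolts L_c = 34 − 27/2 = 20.5, R_n = min(1.2×20.5×8×450, 2.4×24×8×450) = 88.56 kN/bolt; interior L_c = 88 − 27 = 61, R_n = 207.36 kN/bolt. φR_n = 0.75 × (2×88.56 + 6×207.36) = 1066.0 kN.
Governing: min(1273.0, 1066.0) = 1066.0 kN → bearing.

1066.0 kN (bearing governs)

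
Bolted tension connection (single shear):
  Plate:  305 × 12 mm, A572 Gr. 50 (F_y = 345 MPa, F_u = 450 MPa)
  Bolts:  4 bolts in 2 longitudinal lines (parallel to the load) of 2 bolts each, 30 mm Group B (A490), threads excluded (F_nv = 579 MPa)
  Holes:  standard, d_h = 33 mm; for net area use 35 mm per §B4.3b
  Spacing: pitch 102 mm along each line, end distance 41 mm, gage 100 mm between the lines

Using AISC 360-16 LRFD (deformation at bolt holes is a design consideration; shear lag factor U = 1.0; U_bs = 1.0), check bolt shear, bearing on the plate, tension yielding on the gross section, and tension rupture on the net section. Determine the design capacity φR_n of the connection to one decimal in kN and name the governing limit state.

Bolt shear: A_b = π(30)²/4 = 706.86 mm². φR_n = 0.75 × 579 × 706.86 × 4 × 1 = 1227.8 kN.
Bearing (12 mm plate, F_u = 450 MPa): end bolts L_c = 41 − 33/2 = 24.5, R_n = min(1.2×24.5×12×450, 2.4×30×12×450) = 158.76 kN/bolt; interior L_c = 102 − 33 = 69, R_n = 388.8 kN/bolt. φR_n = 0.75 × (2×158.76 + 2×388.8) = 821.3 kN.
Tension yield (gross): A_g = 305×12 = 3660 mm². φR_n = 0.90 × 345 × 3660 = 1136.4 kN.
Tension rupture (net): A_n = (305 − 2×35)×12 = 2820 mm² (U = 1.0, A_e = A_n). φR_n = 0.75 × 450 × 2820 = 951.8 kN.
Governing: min(1227.8, 821.3, 1136.4, 951.8) = 821.3 kN → bearing.

821.3 kN (bearing governs)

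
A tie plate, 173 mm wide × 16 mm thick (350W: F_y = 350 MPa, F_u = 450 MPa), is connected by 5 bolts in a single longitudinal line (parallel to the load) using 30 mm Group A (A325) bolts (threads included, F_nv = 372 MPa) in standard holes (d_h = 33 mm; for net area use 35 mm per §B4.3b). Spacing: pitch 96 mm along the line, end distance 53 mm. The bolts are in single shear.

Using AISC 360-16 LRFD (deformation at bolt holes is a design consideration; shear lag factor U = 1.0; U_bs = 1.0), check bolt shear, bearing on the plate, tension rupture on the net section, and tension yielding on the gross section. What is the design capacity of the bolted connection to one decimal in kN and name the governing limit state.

745.2 kN (net-section rupture governs)

Bolt shear: A_b = π(30)²/4 = 706.86 mm². φR_n = 0.75 × 372 × 706.86 × 5 × 1 = 986.1 kN.
Bearing (16 mm plate, F_u = 450 MPa): end bolts L_c = 53 − 33/2 = 36.5, R_n = min(1.2×36.5×16×450, 2.4×30×16×450) = 315.36 kN/bolt; interior L_c = 96 − 33 = 63, R_n = 518.4 kN/bolt. φR_n = 0.75 × (1×315.36 + 4×518.4) = 1791.7 kN.
Tension rupture (net): A_n = (173 − 1×35)×16 = 2208 mm² (U = 1.0, A_e = A_n). φR_n = 0.75 × 450 × 2208 = 745.2 kN.
Tension yield (gross): A_g = 173×16 = 2768 mm². φR_n = 0.90 × 350 × 2768 = 871.9 kN.
Governing: min(986.1, 1791.7, 745.2, 871.9) = 745.2 kN → net-section rupture.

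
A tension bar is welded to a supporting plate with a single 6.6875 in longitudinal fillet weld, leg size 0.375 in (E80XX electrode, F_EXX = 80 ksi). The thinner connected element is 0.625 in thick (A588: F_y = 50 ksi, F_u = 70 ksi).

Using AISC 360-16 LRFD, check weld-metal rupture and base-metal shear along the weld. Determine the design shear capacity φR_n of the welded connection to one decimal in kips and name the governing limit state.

63.8 kips (weld metal governs)

Weld metal: throat = 0.707×0.375 = 0.26513 in, L = 6.6875 in. φR_n = 0.75 × 0.6 × 80 × 0.26513 × 6.6875 = 63.8 kips.
Base metal shear (0.625 in plate): yield φR_n = 1.0×0.6×50×0.625×6.6875 = 125.4 kips; rupture φR_n = 0.75×0.6×70×0.625×6.6875 = 131.7 kips; take 125.4 kips (yield).
Governing: min(63.8, 125.4) = 63.8 kips → weld metal.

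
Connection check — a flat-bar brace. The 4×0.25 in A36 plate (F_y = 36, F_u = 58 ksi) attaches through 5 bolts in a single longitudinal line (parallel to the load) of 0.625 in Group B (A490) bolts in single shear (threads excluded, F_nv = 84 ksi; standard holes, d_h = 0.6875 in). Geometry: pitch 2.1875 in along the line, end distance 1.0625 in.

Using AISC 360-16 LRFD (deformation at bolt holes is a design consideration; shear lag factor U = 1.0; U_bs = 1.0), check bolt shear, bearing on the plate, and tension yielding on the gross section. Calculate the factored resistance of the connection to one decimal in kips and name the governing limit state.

Bolt shear: A_b = π(0.625)²/4 = 0.3068 in². φR_n = 0.75 × 84 × 0.3068 × 5 × 1 = 96.6 kips.
Bearing (0.25 in plate, F_u = 58 ksi): end bolts L_c = 1.0625 − 0.6875/2 = 0.71875, R_n = min(1.2×0.71875×0.25×58, 2.4×0.625×0.25×58) = 12.506 kips/bolt; interior L_c = 2.1875 − 0.6875 = 1.5, R_n = 21.75 kips/bolt. φR_n = 0.75 × (1×12.506 + 4×21.75) = 74.6 kips.
Tension yield (gross): A_g = 4×0.25 = 1 in². φR_n = 0.90 × 36 × 1 = 32.4 kips.
Governing: min(96.6, 74.6, 32.4) = 32.4 kips → gross-section yield.

32.4 kips (gross-section yield governs)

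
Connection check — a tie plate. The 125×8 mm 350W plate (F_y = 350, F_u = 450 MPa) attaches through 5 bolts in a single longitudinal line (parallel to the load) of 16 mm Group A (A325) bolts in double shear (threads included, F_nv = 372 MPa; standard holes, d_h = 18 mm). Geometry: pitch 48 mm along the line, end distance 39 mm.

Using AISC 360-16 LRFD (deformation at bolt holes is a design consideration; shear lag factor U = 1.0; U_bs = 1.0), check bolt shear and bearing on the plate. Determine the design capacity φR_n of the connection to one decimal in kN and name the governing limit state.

486.0 kN (bearing governs)

Bolt shear: A_b = π(16)²/4 = 201.06 mm². φR_n = 0.75 × 372 × 201.06 × 5 × 2 = 561.0 kN.
Bearing (8 mm plate, F_u = 450 MPa): end bolts L_c = 39 − 18/2 = 30, R_n = min(1.2×30×8×450, 2.4×16×8×450) = 129.6 kN/bolt; interior L_c = 48 − 18 = 30, R_n = 129.6 kN/bolt. φR_n = 0.75 × (1×129.6 + 4×129.6) = 486.0 kN.
Governing: min(561.0, 486.0) = 486.0 kN → bearing.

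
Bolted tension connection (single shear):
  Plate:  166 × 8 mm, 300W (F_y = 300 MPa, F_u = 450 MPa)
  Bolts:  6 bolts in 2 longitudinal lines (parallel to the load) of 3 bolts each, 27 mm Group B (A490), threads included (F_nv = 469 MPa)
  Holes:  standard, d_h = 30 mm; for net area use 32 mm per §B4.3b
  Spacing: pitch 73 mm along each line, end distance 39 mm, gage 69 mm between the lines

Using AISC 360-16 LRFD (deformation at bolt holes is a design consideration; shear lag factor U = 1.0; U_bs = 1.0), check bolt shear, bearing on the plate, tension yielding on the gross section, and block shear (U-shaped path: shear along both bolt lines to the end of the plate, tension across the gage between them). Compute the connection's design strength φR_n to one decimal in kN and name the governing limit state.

358.6 kN (gross-section yield governs)

Bolt shear: A_b = π(27)²/4 = 572.56 mm². φR_n = 0.75 × 469 × 572.56 × 6 × 1 = 1208.4 kN.
Bearing (8 mm plate, F_u = 450 MPa): end bolts L_c = 39 − 30/2 = 24, R_n = min(1.2×24×8×450, 2.4×27×8×450) = 103.68 kN/bolt; interior L_c = 73 − 30 = 43, R_n = 185.76 kN/bolt. φR_n = 0.75 × (2×103.68 + 4×185.76) = 712.8 kN.
Tension yield (gross): A_g = 166×8 = 1328 mm². φR_n = 0.90 × 300 × 1328 = 358.6 kN.
Block shear: shear path 2×[39+2×73] = 2×185 mm, A_gv = 2960, A_nv = 2×(185 − 2.5×32)×8 = 1680 mm²; tension across gage: (69 − 1×32)×8 = 296 mm². R_n = min(0.6×450×1680, 0.6×300×2960) + 1.0×450×296 = min(453.6, 532.8) + 133.2 = 586.8 kN. φR_n = 0.75 × 586.8 = 440.1 kN.
Governing: min(1208.4, 712.8, 358.6, 440.1) = 358.6 kN → gross-section yield.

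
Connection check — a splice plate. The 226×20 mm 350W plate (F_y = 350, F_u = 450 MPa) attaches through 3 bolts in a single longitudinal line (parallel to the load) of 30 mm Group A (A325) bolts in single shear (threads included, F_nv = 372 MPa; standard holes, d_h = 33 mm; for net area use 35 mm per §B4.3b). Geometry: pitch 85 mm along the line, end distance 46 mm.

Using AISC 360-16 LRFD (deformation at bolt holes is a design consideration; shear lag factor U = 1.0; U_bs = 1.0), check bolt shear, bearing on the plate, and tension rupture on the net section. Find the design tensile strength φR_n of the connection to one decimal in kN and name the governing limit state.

591.6 kN (bolt shear governs)

Bolt shear: A_b = π(30)²/4 = 706.86 mm². φR_n = 0.75 × 372 × 706.86 × 3 × 1 = 591.6 kN.
Bearing (20 mm plate, F_u = 450 MPa): end bolts L_c = 46 − 33/2 = 29.5, R_n = min(1.2×29.5×20×450, 2.4×30×20×450) = 318.6 kN/bolt; interior L_c = 85 − 33 = 52, R_n = 561.6 kN/bolt. φR_n = 0.75 × (1×318.6 + 2×561.6) = 1081.4 kN.
Tension rupture (net): A_n = (226 − 1×35)×20 = 3820 mm² (U = 1.0, A_e = A_n). φR_n = 0.75 × 450 × 3820 = 1289.3 kN.
Governing: min(591.6, 1081.4, 1289.3) = 591.6 kN → bolt shear.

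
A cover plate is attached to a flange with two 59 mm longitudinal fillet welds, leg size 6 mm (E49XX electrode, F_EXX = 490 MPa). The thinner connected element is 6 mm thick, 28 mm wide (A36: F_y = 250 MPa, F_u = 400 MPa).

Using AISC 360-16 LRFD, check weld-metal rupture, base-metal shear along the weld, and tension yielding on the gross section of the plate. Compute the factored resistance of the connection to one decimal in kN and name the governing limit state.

37.8 kN (gross-section yield governs)

Weld metal: throat = 0.707×6 = 4.242 mm, L = 2×59 = 118 mm. φR_n = 0.75 × 0.6 × 490 × 4.242 × 118 = 110.4 kN.
Base metal shear (6 mm plate): yield φR_n = 1.0×0.6×250×6×118 = 106.2 kN; rupture φR_n = 0.75×0.6×400×6×118 = 127.4 kN; take 106.2 kN (yield).
Tension yield (gross): A_g = 28×6 = 168 mm². φR_n = 0.90 × 250 × 168 = 37.8 kN.
Governing: min(110.4, 106.2, 37.8) = 37.8 kN → gross-section yield.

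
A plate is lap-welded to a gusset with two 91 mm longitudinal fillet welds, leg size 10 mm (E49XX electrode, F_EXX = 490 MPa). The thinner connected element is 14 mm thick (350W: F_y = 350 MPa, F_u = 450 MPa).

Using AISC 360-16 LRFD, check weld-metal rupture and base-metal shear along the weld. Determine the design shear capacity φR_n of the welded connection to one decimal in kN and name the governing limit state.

283.7 kN (weld metal governs)

Weld metal: throat = 0.707×10 = 7.07 mm, L = 2×91 = 182 mm. φR_n = 0.75 × 0.6 × 490 × 7.07 × 182 = 283.7 kN.
Base metal shear (14 mm plate): yield φR_n = 1.0×0.6×350×14×182 = 535.1 kN; rupture φR_n = 0.75×0.6×450×14×182 = 516.0 kN; take 516.0 kN (rupture).
Governing: min(283.7, 516.0) = 283.7 kN → weld metal.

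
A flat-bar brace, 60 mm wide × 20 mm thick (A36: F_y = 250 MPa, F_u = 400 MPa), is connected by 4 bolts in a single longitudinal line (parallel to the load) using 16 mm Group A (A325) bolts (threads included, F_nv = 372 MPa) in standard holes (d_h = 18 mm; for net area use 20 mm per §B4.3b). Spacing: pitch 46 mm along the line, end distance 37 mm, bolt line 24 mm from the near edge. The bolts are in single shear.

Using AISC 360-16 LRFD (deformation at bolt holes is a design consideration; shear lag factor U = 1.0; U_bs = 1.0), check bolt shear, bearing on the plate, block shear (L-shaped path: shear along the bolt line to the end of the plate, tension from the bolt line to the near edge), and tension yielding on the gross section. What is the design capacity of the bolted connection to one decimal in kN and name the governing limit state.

224.4 kN (bolt shear governs)

Bolt shear: A_b = π(16)²/4 = 201.06 mm². φR_n = 0.75 × 372 × 201.06 × 4 × 1 = 224.4 kN.
Bearing (20 mm plate, F_u = 400 MPa): end bolts L_c = 37 − 18/2 = 28, R_n = min(1.2×28×20×400, 2.4×16×20×400) = 268.8 kN/bolt; interior L_c = 46 − 18 = 28, R_n = 268.8 kN/bolt. φR_n = 0.75 × (1×268.8 + 3×268.8) = 806.4 kN.
Block shear: shear path 1×[37+3×46] = 1×175 mm, A_gv = 3500, A_nv = 1×(175 − 3.5×20)×20 = 2100 mm²; tension to near edge: (24 − 0.5×20)×20 = 280 mm². R_n = min(0.6×400×2100, 0.6×250×3500) + 1.0×400×280 = min(504, 525) + 112 = 616 kN. φR_n = 0.75 × 616 = 462.0 kN.
Tension yield (gross): A_g = 60×20 = 1200 mm². φR_n = 0.90 × 250 × 1200 = 270.0 kN.
Governing: min(224.4, 806.4, 462.0, 270.0) = 224.4 kN → bolt shear.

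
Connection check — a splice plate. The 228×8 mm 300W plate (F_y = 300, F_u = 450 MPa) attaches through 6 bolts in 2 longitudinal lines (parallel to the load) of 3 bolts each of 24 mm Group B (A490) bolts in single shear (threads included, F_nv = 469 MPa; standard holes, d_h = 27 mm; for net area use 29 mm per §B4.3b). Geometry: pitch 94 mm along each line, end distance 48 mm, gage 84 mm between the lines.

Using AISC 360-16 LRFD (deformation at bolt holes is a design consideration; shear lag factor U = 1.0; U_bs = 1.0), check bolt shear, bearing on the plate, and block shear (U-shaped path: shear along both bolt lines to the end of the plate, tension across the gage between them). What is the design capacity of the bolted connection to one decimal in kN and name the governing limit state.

658.3 kN (block shear governs)

Bolt shear: A_b = π(24)²/4 = 452.39 mm². φR_n = 0.75 × 469 × 452.39 × 6 × 1 = 954.8 kN.
Bearing (8 mm plate, F_u = 450 MPa): end bolts L_c = 48 − 27/2 = 34.5, R_n = min(1.2×34.5×8×450, 2.4×24×8×450) = 149.04 kN/bolt; interior L_c = 94 − 27 = 67, R_n = 207.36 kN/bolt. φR_n = 0.75 × (2×149.04 + 4×207.36) = 845.6 kN.
Block shear: shear path 2×[48+2×94] = 2×236 mm, A_gv = 3776, A_nv = 2×(236 − 2.5×29)×8 = 2616 mm²; tension across gage: (84 − 1×29)×8 = 440 mm². R_n = min(0.6×450×2616, 0.6×300×3776) + 1.0×450×440 = min(706.32, 679.68) + 198 = 877.68 kN. φR_n = 0.75 × 877.68 = 658.3 kN.
Governing: min(954.8, 845.6, 658.3) = 658.3 kN → block shear.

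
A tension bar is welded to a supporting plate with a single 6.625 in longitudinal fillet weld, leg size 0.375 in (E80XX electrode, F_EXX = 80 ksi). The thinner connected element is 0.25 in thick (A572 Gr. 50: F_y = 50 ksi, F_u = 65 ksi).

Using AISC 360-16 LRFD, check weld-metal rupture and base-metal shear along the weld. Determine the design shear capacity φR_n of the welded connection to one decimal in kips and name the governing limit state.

48.4 kips (base-metal shear governs)

Weld metal: throat = 0.707×0.375 = 0.26513 in, L = 6.625 in. φR_n = 0.75 × 0.6 × 80 × 0.26513 × 6.625 = 63.2 kips.
Base metal shear (0.25 in plate): yield φR_n = 1.0×0.6×50×0.25×6.625 = 49.7 kips; rupture φR_n = 0.75×0.6×65×0.25×6.625 = 48.4 kips; take 48.4 kips (rupture).
Governing: min(63.2, 48.4) = 48.4 kips → base-metal shear.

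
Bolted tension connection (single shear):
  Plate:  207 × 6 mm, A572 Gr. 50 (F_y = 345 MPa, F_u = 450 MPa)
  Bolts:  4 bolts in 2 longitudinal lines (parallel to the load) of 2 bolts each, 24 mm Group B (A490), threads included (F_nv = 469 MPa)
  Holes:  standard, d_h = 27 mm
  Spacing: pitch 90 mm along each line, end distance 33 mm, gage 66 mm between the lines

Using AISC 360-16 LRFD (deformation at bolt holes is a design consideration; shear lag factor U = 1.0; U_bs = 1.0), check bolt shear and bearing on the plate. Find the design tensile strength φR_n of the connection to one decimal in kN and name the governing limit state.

328.1 kN (bearing governs)

Bolt shear: A_b = π(24)²/4 = 452.39 mm². φR_n = 0.75 × 469 × 452.39 × 4 × 1 = 636.5 kN.
Bearing (6 mm plate, F_u = 450 MPa): end bolts L_c = 33 − 27/2 = 19.5, R_n = min(1.2×19.5×6×450, 2.4×24×6×450) = 63.18 kN/bolt; interior L_c = 90 − 27 = 63, R_n = 155.52 kN/bolt. φR_n = 0.75 × (2×63.18 + 2×155.52) = 328.1 kN.
Governing: min(636.5, 328.1) = 328.1 kN → bearing.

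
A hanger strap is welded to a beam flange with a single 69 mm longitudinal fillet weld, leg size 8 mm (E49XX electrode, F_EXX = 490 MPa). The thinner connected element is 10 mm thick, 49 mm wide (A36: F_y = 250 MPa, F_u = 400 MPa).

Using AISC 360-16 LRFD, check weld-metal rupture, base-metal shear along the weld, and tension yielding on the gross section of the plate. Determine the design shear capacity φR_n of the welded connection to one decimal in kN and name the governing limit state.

86.1 kN (weld metal governs)

Weld metal: throat = 0.707×8 = 5.656 mm, L = 69 mm. φR_n = 0.75 × 0.6 × 490 × 5.656 × 69 = 86.1 kN.
Base metal shear (10 mm plate): yield φR_n = 1.0×0.6×250×10×69 = 103.5 kN; rupture φR_n = 0.75×0.6×400×10×69 = 124.2 kN; take 103.5 kN (yield).
Tension yield (gross): A_g = 49×10 = 490 mm². φR_n = 0.90 × 250 × 490 = 110.3 kN.
Governing: min(86.1, 103.5, 110.3) = 86.1 kN → weld metal.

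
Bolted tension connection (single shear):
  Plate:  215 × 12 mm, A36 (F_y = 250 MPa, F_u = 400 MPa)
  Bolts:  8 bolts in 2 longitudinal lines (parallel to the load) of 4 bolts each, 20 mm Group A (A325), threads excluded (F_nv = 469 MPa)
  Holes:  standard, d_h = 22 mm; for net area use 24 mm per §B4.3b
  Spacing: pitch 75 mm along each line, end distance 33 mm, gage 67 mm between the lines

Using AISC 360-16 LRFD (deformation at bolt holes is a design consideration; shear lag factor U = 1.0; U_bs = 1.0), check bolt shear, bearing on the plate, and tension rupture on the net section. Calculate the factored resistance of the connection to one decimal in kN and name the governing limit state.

Bolt shear: A_b = π(20)²/4 = 314.16 mm². φR_n = 0.75 × 469 × 314.16 × 8 × 1 = 884.0 kN.
Bearing (12 mm plate, F_u = 400 MPa): end bolts L_c = 33 − 22/2 = 22, R_n = min(1.2×22×12×400, 2.4×20×12×400) = 126.72 kN/bolt; interior L_c = 75 − 22 = 53, R_n = 230.4 kN/bolt. φR_n = 0.75 × (2×126.72 + 6×230.4) = 1226.9 kN.
Tension rupture (net): A_n = (215 − 2×24)×12 = 2004 mm² (U = 1.0, A_e = A_n). φR_n = 0.75 × 400 × 2004 = 601.2 kN.
Governing: min(884.0, 1226.9, 601.2) = 601.2 kN → net-section rupture.

601.2 kN (net-section rupture governs)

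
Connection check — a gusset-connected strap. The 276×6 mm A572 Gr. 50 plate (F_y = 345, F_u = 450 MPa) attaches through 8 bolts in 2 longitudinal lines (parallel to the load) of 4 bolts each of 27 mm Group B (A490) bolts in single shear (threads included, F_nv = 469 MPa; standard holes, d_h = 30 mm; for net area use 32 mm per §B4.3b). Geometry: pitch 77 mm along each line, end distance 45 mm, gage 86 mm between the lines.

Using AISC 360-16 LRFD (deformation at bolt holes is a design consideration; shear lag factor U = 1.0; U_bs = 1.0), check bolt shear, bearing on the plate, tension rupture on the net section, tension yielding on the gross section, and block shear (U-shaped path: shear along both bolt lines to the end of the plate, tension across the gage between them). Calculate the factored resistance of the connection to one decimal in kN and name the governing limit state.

Bolt shear: A_b = π(27)²/4 = 572.56 mm². φR_n = 0.75 × 469 × 572.56 × 8 × 1 = 1611.2 kN.
Bearing (6 mm plate, F_u = 450 MPa): end bolts L_c = 45 − 30/2 = 30, R_n = min(1.2×30×6×450, 2.4×27×6×450) = 97.2 kN/bolt; interior L_c = 77 − 30 = 47, R_n = 152.28 kN/bolt. φR_n = 0.75 × (2×97.2 + 6×152.28) = 831.1 kN.
Tension rupture (net): A_n = (276 − 2×32)×6 = 1272 mm² (U = 1.0, A_e = A_n). φR_n = 0.75 × 450 × 1272 = 429.3 kN.
Tension yield (gross): A_g = 276×6 = 1656 mm². φR_n = 0.90 × 345 × 1656 = 514.2 kN.
Block shear: shear path 2×[45+3×77] = 2×276 mm, A_gv = 3312, A_nv = 2×(276 − 3.5×32)×6 = 1968 mm²; tension across gage: (86 − 1×32)×6 = 324 mm². R_n = min(0.6×450×1968, 0.6×345×3312) + 1.0×450×324 = min(531.36, 685.58) + 145.8 = 677.16 kN. φR_n = 0.75 × 677.16 = 507.9 kN.
Governing: min(1611.2, 831.1, 429.3, 514.2, 507.9) = 429.3 kN → net-section rupture.

429.3 kN (net-section rupture governs)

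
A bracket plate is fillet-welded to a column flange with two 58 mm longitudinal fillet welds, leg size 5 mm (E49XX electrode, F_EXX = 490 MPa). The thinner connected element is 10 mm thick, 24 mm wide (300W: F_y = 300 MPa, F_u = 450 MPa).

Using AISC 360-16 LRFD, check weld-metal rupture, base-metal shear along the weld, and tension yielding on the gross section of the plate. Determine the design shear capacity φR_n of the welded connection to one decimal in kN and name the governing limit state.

64.8 kN (gross-section yield governs)

Weld metal: throat = 0.707×5 = 3.535 mm, L = 2×58 = 116 mm. φR_n = 0.75 × 0.6 × 490 × 3.535 × 116 = 90.4 kN.
Base metal shear (10 mm plate): yield φR_n = 1.0×0.6×300×10×116 = 208.8 kN; rupture φR_n = 0.75×0.6×450×10×116 = 234.9 kN; take 208.8 kN (yield).
Tension yield (gross): A_g = 24×10 = 240 mm². φR_n = 0.90 × 300 × 240 = 64.8 kN.
Governing: min(90.4, 208.8, 64.8) = 64.8 kN → gross-section yield.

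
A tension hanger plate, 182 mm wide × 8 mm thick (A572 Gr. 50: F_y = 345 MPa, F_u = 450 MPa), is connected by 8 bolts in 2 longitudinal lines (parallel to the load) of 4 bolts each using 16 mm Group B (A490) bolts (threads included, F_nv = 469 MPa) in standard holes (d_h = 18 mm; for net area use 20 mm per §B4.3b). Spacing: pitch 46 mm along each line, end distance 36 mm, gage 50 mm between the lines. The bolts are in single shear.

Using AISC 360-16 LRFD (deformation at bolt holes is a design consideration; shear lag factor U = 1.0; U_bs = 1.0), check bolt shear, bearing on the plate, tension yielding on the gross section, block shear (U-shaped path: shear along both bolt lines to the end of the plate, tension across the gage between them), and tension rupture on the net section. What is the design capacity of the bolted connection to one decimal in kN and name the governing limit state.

Bolt shear: A_b = π(16)²/4 = 201.06 mm². φR_n = 0.75 × 469 × 201.06 × 8 × 1 = 565.8 kN.
Bearing (8 mm plate, F_u = 450 MPa): end bolts L_c = 36 − 18/2 = 27, R_n = min(1.2×27×8×450, 2.4×16×8×450) = 116.64 kN/bolt; interior L_c = 46 − 18 = 28, R_n = 120.96 kN/bolt. φR_n = 0.75 × (2×116.64 + 6×120.96) = 719.3 kN.
Tension yield (gross): A_g = 182×8 = 1456 mm². φR_n = 0.90 × 345 × 1456 = 452.1 kN.
Block shear: shear path 2×[36+3×46] = 2×174 mm, A_gv = 2784, A_nv = 2×(174 − 3.5×20)×8 = 1664 mm²; tension across gage: (50 − 1×20)×8 = 240 mm². R_n = min(0.6×450×1664, 0.6×345×2784) + 1.0×450×240 = min(449.28, 576.29) + 108 = 557.28 kN. φR_n = 0.75 × 557.28 = 418.0 kN.
Tension rupture (net): A_n = (182 − 2×20)×8 = 1136 mm² (U = 1.0, A_e = A_n). φR_n = 0.75 × 450 × 1136 = 383.4 kN.
Governing: min(565.8, 719.3, 452.1, 418.0, 383.4) = 383.4 kN → net-section rupture.

383.4 kN (net-section rupture governs)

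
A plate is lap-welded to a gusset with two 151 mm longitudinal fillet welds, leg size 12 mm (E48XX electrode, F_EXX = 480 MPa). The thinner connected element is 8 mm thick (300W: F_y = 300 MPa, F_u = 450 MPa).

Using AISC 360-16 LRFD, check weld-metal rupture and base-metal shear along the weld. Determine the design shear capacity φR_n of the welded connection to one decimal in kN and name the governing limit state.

434.9 kN (base-metal shear governs)

Weld metal: throat = 0.707×12 = 8.484 mm, L = 2×151 = 302 mm. φR_n = 0.75 × 0.6 × 480 × 8.484 × 302 = 553.4 kN.
Base metal shear (8 mm plate): yield φR_n = 1.0×0.6×300×8×302 = 434.9 kN; rupture φR_n = 0.75×0.6×450×8×302 = 489.2 kN; take 434.9 kN (yield).
Governing: min(553.4, 434.9) = 434.9 kN → base-metal shear.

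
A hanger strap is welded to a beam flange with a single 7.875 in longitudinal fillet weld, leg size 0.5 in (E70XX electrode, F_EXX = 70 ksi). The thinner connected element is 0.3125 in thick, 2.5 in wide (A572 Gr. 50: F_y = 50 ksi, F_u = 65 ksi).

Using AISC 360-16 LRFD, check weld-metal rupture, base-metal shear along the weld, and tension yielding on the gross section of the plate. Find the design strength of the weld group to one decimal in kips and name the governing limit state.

35.2 kips (gross-section yield governs)

Weld metal: throat = 0.707×0.5 = 0.3535 in, L = 7.875 in. φR_n = 0.75 × 0.6 × 70 × 0.3535 × 7.875 = 87.7 kips.
Base metal shear (0.3125 in plate): yield φR_n = 1.0×0.6×50×0.3125×7.875 = 73.8 kips; rupture φR_n = 0.75×0.6×65×0.3125×7.875 = 72.0 kips; take 72.0 kips (rupture).
Tension yield (gross): A_g = 2.5×0.3125 = 0.78125 in². φR_n = 0.90 × 50 × 0.78125 = 35.2 kips.
Governing: min(87.7, 72.0, 35.2) = 35.2 kips → gross-section yield.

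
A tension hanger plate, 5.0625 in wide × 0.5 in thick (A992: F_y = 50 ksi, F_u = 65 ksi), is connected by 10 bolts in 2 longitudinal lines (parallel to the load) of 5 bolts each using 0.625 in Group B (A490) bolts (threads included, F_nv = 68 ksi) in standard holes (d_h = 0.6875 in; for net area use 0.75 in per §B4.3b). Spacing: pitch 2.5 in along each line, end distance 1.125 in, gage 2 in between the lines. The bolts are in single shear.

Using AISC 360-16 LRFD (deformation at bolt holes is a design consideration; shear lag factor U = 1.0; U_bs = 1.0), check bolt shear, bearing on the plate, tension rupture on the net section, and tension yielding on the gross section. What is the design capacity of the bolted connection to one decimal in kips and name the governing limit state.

Bolt shear: A_b = π(0.625)²/4 = 0.3068 in². φR_n = 0.75 × 68 × 0.3068 × 10 × 1 = 156.5 kips.
Bearing (0.5 in plate, F_u = 65 ksi): end bolts L_c = 1.125 − 0.6875/2 = 0.78125, R_n = min(1.2×0.78125×0.5×65, 2.4×0.625×0.5×65) = 30.469 kips/bolt; interior L_c = 2.5 − 0.6875 = 1.8125, R_n = 48.75 kips/bolt. φR_n = 0.75 × (2×30.469 + 8×48.75) = 338.2 kips.
Tension rupture (net): A_n = (5.0625 − 2×0.75)×0.5 = 1.7813 in² (U = 1.0, A_e = A_n). φR_n = 0.75 × 65 × 1.7813 = 86.8 kips.
Tension yield (gross): A_g = 5.0625×0.5 = 2.5313 in². φR_n = 0.90 × 50 × 2.5313 = 113.9 kips.
Governing: min(156.5, 338.2, 86.8, 113.9) = 86.8 kips → net-section rupture.

86.8 kips (net-section rupture governs)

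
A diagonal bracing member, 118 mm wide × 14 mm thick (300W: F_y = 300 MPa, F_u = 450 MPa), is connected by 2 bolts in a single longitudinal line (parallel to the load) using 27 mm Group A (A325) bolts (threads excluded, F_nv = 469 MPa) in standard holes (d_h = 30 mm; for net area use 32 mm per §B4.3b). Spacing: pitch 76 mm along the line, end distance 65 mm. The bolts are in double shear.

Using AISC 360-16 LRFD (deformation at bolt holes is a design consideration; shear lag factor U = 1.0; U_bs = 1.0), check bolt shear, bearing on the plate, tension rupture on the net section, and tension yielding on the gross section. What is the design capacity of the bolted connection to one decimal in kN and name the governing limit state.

406.4 kN (net-section rupture governs)

Bolt shear: A_b = π(27)²/4 = 572.56 mm². φR_n = 0.75 × 469 × 572.56 × 2 × 2 = 805.6 kN.
Bearing (14 mm plate, F_u = 450 MPa): end bolts L_c = 65 − 30/2 = 50, R_n = min(1.2×50×14×450, 2.4×27×14×450) = 378 kN/bolt; interior L_c = 76 − 30 = 46, R_n = 347.76 kN/bolt. φR_n = 0.75 × (1×378 + 1×347.76) = 544.3 kN.
Tension rupture (net): A_n = (118 − 1×32)×14 = 1204 mm² (U = 1.0, A_e = A_n). φR_n = 0.75 × 450 × 1204 = 406.4 kN.
Tension yield (gross): A_g = 118×14 = 1652 mm². φR_n = 0.90 × 300 × 1652 = 446.0 kN.
Governing: min(805.6, 544.3, 406.4, 446.0) = 406.4 kN → net-section rupture.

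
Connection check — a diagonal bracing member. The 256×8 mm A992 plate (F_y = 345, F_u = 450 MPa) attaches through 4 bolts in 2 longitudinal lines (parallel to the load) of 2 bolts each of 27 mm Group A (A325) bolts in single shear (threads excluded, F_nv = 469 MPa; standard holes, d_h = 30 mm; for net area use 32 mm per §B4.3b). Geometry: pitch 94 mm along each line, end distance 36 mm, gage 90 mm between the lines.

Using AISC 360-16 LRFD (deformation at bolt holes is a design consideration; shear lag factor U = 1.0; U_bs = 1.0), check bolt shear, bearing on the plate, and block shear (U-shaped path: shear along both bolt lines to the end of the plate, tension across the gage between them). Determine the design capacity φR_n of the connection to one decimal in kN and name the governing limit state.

Bolt shear: A_b = π(27)²/4 = 572.56 mm². φR_n = 0.75 × 469 × 572.56 × 4 × 1 = 805.6 kN.
Bearing (8 mm plate, F_u = 450 MPa): end bolts L_c = 36 − 30/2 = 21, R_n = min(1.2×21×8×450, 2.4×27×8×450) = 90.72 kN/bolt; interior L_c = 94 − 30 = 64, R_n = 233.28 kN/bolt. φR_n = 0.75 × (2×90.72 + 2×233.28) = 486.0 kN.
Block shear: shear path 2×[36+1×94] = 2×130 mm, A_gv = 2080, A_nv = 2×(130 − 1.5×32)×8 = 1312 mm²; tension across gage: (90 − 1×32)×8 = 464 mm². R_n = min(0.6×450×1312, 0.6×345×2080) + 1.0×450×464 = min(354.24, 430.56) + 208.8 = 563.04 kN. φR_n = 0.75 × 563.04 = 422.3 kN.
Governing: min(805.6, 486.0, 422.3) = 422.3 kN → block shear.

422.3 kN (block shear governs)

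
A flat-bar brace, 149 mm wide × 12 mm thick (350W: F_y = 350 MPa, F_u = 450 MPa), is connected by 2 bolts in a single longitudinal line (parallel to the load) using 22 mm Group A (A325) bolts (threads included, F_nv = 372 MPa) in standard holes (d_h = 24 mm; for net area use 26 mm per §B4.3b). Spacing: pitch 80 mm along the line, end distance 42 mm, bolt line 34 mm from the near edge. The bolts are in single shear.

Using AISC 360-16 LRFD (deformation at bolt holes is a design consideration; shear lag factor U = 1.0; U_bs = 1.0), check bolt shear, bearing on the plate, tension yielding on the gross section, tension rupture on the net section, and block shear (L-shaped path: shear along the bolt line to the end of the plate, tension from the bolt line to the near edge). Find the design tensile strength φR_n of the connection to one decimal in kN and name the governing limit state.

212.1 kN (bolt shear governs)

Bolt shear: A_b = π(22)²/4 = 380.13 mm². φR_n = 0.75 × 372 × 380.13 × 2 × 1 = 212.1 kN.
Bearing (12 mm plate, F_u = 450 MPa): end bolts L_c = 42 − 24/2 = 30, R_n = min(1.2×30×12×450, 2.4×22×12×450) = 194.4 kN/bolt; interior L_c = 80 − 24 = 56, R_n = 285.12 kN/bolt. φR_n = 0.75 × (1×194.4 + 1×285.12) = 359.6 kN.
Tension yield (gross): A_g = 149×12 = 1788 mm². φR_n = 0.90 × 350 × 1788 = 563.2 kN.
Tension rupture (net): A_n = (149 − 1×26)×12 = 1476 mm² (U = 1.0, A_e = A_n). φR_n = 0.75 × 450 × 1476 = 498.2 kN.
Block shear: shear path 1×[42+1×80] = 1×122 mm, A_gv = 1464, A_nv = 1×(122 − 1.5×26)×12 = 996 mm²; tension to near edge: (34 − 0.5×26)×12 = 252 mm². R_n = min(0.6×450×996, 0.6×350×1464) + 1.0×450×252 = min(268.92, 307.44) + 113.4 = 382.32 kN. φR_n = 0.75 × 382.32 = 286.7 kN.
Governing: min(212.1, 359.6, 563.2, 498.2, 286.7) = 212.1 kN → bolt shear.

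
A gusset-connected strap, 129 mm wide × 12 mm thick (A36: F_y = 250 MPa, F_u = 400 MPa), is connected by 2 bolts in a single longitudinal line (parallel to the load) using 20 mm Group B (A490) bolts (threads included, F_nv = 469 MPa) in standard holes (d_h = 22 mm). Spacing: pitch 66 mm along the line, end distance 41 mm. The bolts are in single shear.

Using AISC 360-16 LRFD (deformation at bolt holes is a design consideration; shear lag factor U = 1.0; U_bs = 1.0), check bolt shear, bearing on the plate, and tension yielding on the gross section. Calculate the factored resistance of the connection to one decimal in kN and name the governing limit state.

221.0 kN (bolt shear governs)

Bolt shear: A_b = π(20)²/4 = 314.16 mm². φR_n = 0.75 × 469 × 314.16 × 2 × 1 = 221.0 kN.
Bearing (12 mm plate, F_u = 400 MPa): end bolts L_c = 41 − 22/2 = 30, R_n = min(1.2×30×12×400, 2.4×20×12×400) = 172.8 kN/bolt; interior L_c = 66 − 22 = 44, R_n = 230.4 kN/bolt. φR_n = 0.75 × (1×172.8 + 1×230.4) = 302.4 kN.
Tension yield (gross): A_g = 129×12 = 1548 mm². φR_n = 0.90 × 250 × 1548 = 348.3 kN.
Governing: min(221.0, 302.4, 348.3) = 221.0 kN → bolt shear.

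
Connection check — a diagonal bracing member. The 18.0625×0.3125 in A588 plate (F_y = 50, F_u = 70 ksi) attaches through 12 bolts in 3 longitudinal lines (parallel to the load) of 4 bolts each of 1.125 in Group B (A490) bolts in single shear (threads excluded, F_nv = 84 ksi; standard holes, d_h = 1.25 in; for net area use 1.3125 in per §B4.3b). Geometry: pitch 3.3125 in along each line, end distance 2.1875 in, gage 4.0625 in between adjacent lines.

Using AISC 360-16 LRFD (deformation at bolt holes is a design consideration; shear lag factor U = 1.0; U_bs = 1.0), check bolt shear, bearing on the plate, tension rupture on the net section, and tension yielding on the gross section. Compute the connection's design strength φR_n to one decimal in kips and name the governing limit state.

231.7 kips (net-section rupture governs)

Bolt shear: A_b = π(1.125)²/4 = 0.99402 in². φR_n = 0.75 × 84 × 0.99402 × 12 × 1 = 751.5 kips.
Bearing (0.3125 in plate, F_u = 70 ksi): end bolts L_c = 2.1875 − 1.25/2 = 1.5625, R_n = min(1.2×1.5625×0.3125×70, 2.4×1.125×0.3125×70) = 41.016 kips/bolt; interior L_c = 3.3125 − 1.25 = 2.0625, R_n = 54.141 kips/bolt. φR_n = 0.75 × (3×41.016 + 9×54.141) = 457.7 kips.
Tension rupture (net): A_n = (18.0625 − 3×1.3125)×0.3125 = 4.4141 in² (U = 1.0, A_e = A_n). φR_n = 0.75 × 70 × 4.4141 = 231.7 kips.
Tension yield (gross): A_g = 18.0625×0.3125 = 5.6445 in². φR_n = 0.90 × 50 × 5.6445 = 254.0 kips.
Governing: min(751.5, 457.7, 231.7, 254.0) = 231.7 kips → net-section rupture.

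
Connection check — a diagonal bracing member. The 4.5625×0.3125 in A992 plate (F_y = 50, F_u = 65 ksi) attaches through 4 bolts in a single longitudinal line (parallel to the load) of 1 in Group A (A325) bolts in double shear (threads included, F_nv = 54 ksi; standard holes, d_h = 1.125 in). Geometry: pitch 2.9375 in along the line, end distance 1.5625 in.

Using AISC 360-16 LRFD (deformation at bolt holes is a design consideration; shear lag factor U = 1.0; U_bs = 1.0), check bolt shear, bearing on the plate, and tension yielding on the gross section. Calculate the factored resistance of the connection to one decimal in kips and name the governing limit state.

64.2 kips (gross-section yield governs)

Bolt shear: A_b = π(1)²/4 = 0.7854 in². φR_n = 0.75 × 54 × 0.7854 × 4 × 2 = 254.5 kips.
Bearing (0.3125 in plate, F_u = 65 ksi): end bolts L_c = 1.5625 − 1.125/2 = 1, R_n = min(1.2×1×0.3125×65, 2.4×1×0.3125×65) = 24.375 kips/bolt; interior L_c = 2.9375 − 1.125 = 1.8125, R_n = 44.18 kips/bolt. φR_n = 0.75 × (1×24.375 + 3×44.18) = 117.7 kips.
Tension yield (gross): A_g = 4.5625×0.3125 = 1.4258 in². φR_n = 0.90 × 50 × 1.4258 = 64.2 kips.
Governing: min(254.5, 117.7, 64.2) = 64.2 kips → gross-section yield.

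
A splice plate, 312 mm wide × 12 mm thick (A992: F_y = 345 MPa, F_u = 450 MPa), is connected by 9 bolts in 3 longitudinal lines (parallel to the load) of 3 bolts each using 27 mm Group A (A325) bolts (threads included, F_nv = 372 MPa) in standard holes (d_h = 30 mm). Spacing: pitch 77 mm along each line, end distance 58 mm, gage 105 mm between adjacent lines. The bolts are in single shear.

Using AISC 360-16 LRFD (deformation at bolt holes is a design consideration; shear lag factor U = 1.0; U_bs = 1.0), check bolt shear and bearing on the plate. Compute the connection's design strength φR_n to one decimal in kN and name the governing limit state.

1437.7 kN (bolt shear governs)

Bolt shear: A_b = π(27)²/4 = 572.56 mm². φR_n = 0.75 × 372 × 572.56 × 9 × 1 = 1437.7 kN.
Bearing (12 mm plate, F_u = 450 MPa): end bolts L_c = 58 − 30/2 = 43, R_n = min(1.2×43×12×450, 2.4×27×12×450) = 278.64 kN/bolt; interior L_c = 77 − 30 = 47, R_n = 304.56 kN/bolt. φR_n = 0.75 × (3×278.64 + 6×304.56) = 1997.5 kN.
Governing: min(1437.7, 1997.5) = 1437.7 kN → bolt shear.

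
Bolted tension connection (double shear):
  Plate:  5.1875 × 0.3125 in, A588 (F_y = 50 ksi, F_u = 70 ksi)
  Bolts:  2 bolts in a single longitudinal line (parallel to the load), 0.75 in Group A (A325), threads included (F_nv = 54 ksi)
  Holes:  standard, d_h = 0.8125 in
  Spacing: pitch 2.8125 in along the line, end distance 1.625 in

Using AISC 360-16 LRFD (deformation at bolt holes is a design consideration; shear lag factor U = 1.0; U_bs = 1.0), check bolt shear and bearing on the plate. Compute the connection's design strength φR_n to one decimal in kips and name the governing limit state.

Bolt shear: A_b = π(0.75)²/4 = 0.44179 in². φR_n = 0.75 × 54 × 0.44179 × 2 × 2 = 71.6 kips.
Bearing (0.3125 in plate, F_u = 70 ksi): end bolts L_c = 1.625 − 0.8125/2 = 1.21875, R_n = min(1.2×1.21875×0.3125×70, 2.4×0.75×0.3125×70) = 31.992 kips/bolt; interior L_c = 2.8125 − 0.8125 = 2, R_n = 39.375 kips/bolt. φR_n = 0.75 × (1×31.992 + 1×39.375) = 53.5 kips.
Governing: min(71.6, 53.5) = 53.5 kips → bearing.

53.5 kips (bearing governs)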